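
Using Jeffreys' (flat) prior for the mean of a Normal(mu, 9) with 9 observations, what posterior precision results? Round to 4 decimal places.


Flat prior means prior precision is 0.
Posterior precision = n / sigma^2 = 9/9 = 1.0

1.0


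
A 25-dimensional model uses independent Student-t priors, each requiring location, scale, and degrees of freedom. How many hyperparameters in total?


Per parameter: 3 (location, scale, and degrees of freedom).
Total = 25 * 3 = 75

75


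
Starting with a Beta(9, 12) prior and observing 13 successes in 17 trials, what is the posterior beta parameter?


Posterior beta = prior beta + failures
Failures = 17 - 13 = 4
beta_post = 12 + 4 = 16

16


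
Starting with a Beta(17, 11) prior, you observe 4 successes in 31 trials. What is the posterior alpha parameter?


For a Beta-Binomial conjugate model:
Posterior alpha = prior alpha + number of successes
= 17 + 4 = 21

21


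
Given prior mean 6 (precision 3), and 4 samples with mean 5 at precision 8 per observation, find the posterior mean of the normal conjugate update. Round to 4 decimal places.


The posterior mean is a precision-weighted average of prior and data.
Post. prec. = 3 + 32 = 35
Post. mean = (18 + 160)/35 = 178/35 = 5.0857

5.0857


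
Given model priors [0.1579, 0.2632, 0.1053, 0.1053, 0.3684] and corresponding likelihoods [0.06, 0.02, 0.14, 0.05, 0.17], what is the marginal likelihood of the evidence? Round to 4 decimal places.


P(E) = sum_i P(M_i) P(E|M_i)
= 0.0095 + 0.0053 + 0.0147 + 0.0053 + 0.0626
= 0.0974

0.0974


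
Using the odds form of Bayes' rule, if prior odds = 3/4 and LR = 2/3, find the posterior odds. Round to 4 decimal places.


Bayes' rule in odds form: posterior odds = prior odds * LR
= (3 * 2) / (4 * 3)
= 6/12 = 0.5

0.5


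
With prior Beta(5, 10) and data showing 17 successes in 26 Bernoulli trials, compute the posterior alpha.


Conjugate update: alpha_posterior = alpha_prior + k
= 5 + 17 = 22

22


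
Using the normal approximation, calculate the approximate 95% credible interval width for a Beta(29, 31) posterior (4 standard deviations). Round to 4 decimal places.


Var(Beta) = 29*31/(60^2 * 61) = 0.0041
SD = 0.064
Width ~ 4*SD = 0.2559

0.2559


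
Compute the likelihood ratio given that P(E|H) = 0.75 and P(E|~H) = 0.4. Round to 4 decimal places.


LR = P(E|H) / P(E|~H)
= 0.75 / 0.4 = 1.875

1.875


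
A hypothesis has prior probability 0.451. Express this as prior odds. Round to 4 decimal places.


Odds = P(H) / P(not H) = 0.451 / 0.549
= 0.8215

0.8215


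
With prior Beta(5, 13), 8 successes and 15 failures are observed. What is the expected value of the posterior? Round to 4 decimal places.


Posterior = Beta(13, 28)
E[theta] = alpha/(alpha+beta)
= 13/41 = 0.3171

0.3171


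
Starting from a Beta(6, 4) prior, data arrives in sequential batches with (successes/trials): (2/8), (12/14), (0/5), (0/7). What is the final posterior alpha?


In sequential Bayesian updating, we sum all successes.
Total successes = 14
Final alpha = 6 + 14 = 20

20


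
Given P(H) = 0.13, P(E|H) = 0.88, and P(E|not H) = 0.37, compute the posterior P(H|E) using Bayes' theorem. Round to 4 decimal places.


By Bayes' theorem: P(H|E) = P(E|H)*P(H) / P(E)
P(E) = P(E|H)*P(H) + P(E|not H)*P(not H)
P(E) = 0.88*0.13 + 0.37*0.87 = 0.4363
P(H|E) = 0.88*0.13 / 0.4363 = 0.2622

0.2622


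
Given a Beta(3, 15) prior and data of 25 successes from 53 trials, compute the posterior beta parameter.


Number of failures = 53 - 25 = 28
Posterior beta = 15 + 28 = 43

43


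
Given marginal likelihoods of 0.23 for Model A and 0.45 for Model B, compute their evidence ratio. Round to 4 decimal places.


Ratio = ML(A) / ML(B) = 0.23/0.45
= 0.5111

0.5111


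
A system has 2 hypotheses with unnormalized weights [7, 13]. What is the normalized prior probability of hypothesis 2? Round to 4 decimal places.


The normalized prior is the weight divided by the total.
Total weight = 20
P(H2) = 13 / 20 = 0.65

0.65


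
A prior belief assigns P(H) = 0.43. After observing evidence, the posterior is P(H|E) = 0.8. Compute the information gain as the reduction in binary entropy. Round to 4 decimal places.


H(prior) = -0.43*log2(0.43) - 0.57*log2(0.57)
= 0.9858
H(post) = -0.8*log2(0.8) - 0.2*log2(0.2)
= 0.7219
IG = 0.9858 - 0.7219 = 0.2639

0.2639


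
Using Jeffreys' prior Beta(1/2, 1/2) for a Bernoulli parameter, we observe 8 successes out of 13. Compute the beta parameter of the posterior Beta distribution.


Conjugate update: Beta(0.5 + k, 0.5 + n - k).
k = 8, n - k = 5
Posterior beta = 0.5 + (n - k) = 0.5 + 5 = 5.5

5.5


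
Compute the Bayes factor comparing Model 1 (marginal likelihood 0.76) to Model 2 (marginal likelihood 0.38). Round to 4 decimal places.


BF12 = marginal likelihood of M1 / marginal likelihood of M2
= 0.76/0.38
= 2.0

2.0


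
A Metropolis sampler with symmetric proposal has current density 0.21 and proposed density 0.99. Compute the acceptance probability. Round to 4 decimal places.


For symmetric proposals, acceptance = min(1, pi(x*)/pi(x))
= min(1, 0.99/0.21)
= min(1, 4.7143) = 1.0

1.0


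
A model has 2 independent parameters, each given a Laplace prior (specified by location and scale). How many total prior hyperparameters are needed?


Each Laplace prior needs 2 hyperparameters (location and scale).
Total = 2 * 2 = 4

4


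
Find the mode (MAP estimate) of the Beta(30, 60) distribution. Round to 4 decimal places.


For Beta(a,b) with a,b > 1:
Mode = (a-1)/(a+b-2) = (30-1)/(90-2)
= 29/88 = 0.3295

0.3295


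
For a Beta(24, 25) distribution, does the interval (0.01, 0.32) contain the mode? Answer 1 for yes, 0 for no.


Mode of Beta(a,b) = (a-1)/(a+b-2)
= (24-1)/(24+25-2) = 0.4894
Check: 0.01 <= 0.4894 <= 0.32?
Result: 0

0


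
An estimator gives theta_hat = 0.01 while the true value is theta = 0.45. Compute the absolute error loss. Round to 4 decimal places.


The absolute error loss is |theta_hat - theta|
= |0.01 - 0.45|
= 0.44

0.44


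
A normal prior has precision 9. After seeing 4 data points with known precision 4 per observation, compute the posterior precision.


In the conjugate normal model, precisions add:
tau_posterior = tau_prior + n * tau_data
= 9 + 4*4 = 25

25


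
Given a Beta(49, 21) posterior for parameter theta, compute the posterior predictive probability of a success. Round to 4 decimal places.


For a Beta-Bernoulli model, the predictive probability is the mean:
P(success) = 49/(49+21) = 49/70 = 0.7

0.7


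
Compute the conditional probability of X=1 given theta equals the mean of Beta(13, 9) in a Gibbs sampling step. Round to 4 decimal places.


Mean of Beta(13, 9) = 0.5909
P(X=1 | theta=0.5909) = 0.5909

0.5909


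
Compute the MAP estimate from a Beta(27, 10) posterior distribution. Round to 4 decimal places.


MAP = mode of Beta distribution
= (alpha - 1)/(alpha + beta - 2)
= (27-1)/(27+10-2)
= 26/35 = 0.7429

0.7429


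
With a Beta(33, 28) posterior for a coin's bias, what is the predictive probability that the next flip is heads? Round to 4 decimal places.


The predictive probability equals the posterior mean.
P(next = heads) = alpha / (alpha + beta)
= 33 / 61 = 0.541

0.541


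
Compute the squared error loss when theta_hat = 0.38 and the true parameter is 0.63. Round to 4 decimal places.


L = (theta_hat - theta_true)^2
= (0.38 - 0.63)^2
= -0.25^2 = 0.0625

0.0625


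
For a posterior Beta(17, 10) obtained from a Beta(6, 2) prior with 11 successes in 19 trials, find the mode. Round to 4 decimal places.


Mode = (alpha - 1) / (alpha + beta - 2)
= 16 / 25
= 0.64

0.64


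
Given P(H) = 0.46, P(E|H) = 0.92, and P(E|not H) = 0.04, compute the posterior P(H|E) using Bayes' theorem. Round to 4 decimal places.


By Bayes' theorem: P(H|E) = P(E|H)*P(H) / P(E)
P(E) = P(E|H)*P(H) + P(E|not H)*P(not H)
P(E) = 0.92*0.46 + 0.04*0.54 = 0.4448
P(H|E) = 0.92*0.46 / 0.4448 = 0.9514

0.9514


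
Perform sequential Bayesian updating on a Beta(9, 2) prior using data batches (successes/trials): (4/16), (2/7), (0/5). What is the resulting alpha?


Accumulate successes: 6
Posterior alpha = prior alpha + sum of successes
= 9 + 6 = 15

15


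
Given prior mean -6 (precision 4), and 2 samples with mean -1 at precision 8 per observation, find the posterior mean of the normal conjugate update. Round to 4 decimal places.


The posterior mean is a precision-weighted average of prior and data.
Post. prec. = 4 + 16 = 20
Post. mean = (-24 + -16)/20 = -40/20 = -2.0

-2.0


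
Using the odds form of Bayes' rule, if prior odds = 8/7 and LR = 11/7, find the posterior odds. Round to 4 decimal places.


Bayes' rule in odds form: posterior odds = prior odds * LR
= (8 * 11) / (7 * 7)
= 88/49 = 1.7959

1.7959


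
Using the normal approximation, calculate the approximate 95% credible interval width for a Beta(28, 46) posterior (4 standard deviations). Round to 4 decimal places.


Var(Beta) = 28*46/(74^2 * 75) = 0.0031
SD = 0.056
Width ~ 4*SD = 0.224

0.224


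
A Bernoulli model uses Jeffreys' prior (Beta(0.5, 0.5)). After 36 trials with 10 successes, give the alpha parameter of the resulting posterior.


Posterior = Beta(prior_alpha + successes, prior_beta + failures)
= Beta(0.5 + 10, 0.5 + 26)
Posterior alpha = 0.5 + k = 0.5 + 10 = 10.5

10.5


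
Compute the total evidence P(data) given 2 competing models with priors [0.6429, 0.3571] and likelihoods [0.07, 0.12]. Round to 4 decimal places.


Marginal likelihood = sum P(model_i) * P(data|model_i)
Model 1: 0.6429 * 0.07 = 0.045
Model 2: 0.3571 * 0.12 = 0.0429
Total = 0.0879

0.0879


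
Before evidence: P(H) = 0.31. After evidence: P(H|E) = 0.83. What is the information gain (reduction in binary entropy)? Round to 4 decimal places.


Prior entropy = 0.8932
Posterior entropy = 0.6577
Information gain = 0.8932 - 0.6577 = 0.2355

0.2355


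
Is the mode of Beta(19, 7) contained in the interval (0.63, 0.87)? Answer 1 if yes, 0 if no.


Mode = (a-1)/(a+b-2) = 18/24 = 0.75
Interval: (0.63, 0.87)
Contains mode? 1

1


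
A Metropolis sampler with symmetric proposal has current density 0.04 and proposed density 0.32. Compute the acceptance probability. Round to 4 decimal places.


For symmetric proposals, acceptance = min(1, pi(x*)/pi(x))
= min(1, 0.32/0.04)
= min(1, 8.0) = 1.0

1.0


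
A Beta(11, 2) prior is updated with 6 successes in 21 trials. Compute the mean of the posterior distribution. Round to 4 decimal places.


After update: Beta(17, 17)
Mean = 17 / (17 + 17) = 17 / 34
= 0.5

0.5


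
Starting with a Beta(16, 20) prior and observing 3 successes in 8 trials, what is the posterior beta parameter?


Posterior beta = prior beta + failures
Failures = 8 - 3 = 5
beta_post = 20 + 5 = 25

25


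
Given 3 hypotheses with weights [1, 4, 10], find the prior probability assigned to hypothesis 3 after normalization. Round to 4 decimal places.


To normalize, divide each weight by the sum of all weights.
Sum = 15
Prior(H3) = 10/15 = 0.6667

0.6667


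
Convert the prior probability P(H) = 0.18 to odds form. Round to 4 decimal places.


P(not H) = 1 - 0.18 = 0.82
Odds = 0.18 / 0.82 = 0.2195

0.2195


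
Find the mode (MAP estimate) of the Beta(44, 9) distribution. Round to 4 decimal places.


For Beta(a,b) with a,b > 1:
Mode = (a-1)/(a+b-2) = (44-1)/(53-2)
= 43/51 = 0.8431

0.8431


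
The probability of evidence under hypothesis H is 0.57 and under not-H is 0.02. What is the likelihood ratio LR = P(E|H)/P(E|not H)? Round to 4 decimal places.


LR = 0.57 / 0.02
= 28.5

28.5


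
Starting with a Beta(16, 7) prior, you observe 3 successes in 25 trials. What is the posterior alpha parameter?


For a Beta-Binomial conjugate model:
Posterior alpha = prior alpha + number of successes
= 16 + 3 = 19

19


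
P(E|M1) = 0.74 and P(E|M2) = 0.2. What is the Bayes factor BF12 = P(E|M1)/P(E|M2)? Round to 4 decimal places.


Bayes factor BF12 = P(E|M1) / P(E|M2)
= 0.74 / 0.2
= 3.7

3.7


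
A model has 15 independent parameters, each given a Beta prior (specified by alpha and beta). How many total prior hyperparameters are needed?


Each Beta prior needs 2 hyperparameters (alpha and beta).
Total = 2 * 15 = 30

30


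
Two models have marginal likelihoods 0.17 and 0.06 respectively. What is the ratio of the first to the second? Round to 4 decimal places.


Evidence ratio = 0.17 / 0.06
= 2.8333

2.8333


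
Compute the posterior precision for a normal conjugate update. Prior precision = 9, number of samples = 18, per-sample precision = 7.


tau_post = tau_0 + n * tau
= 9 + 18 * 7 = 135

135


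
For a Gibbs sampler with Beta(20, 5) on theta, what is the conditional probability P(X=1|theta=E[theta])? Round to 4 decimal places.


E[theta] = 20/(20+5) = 0.8
P(X=1|theta) = theta = 0.8

0.8


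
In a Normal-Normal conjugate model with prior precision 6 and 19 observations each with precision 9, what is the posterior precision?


Posterior precision = prior precision + n * observation precision
= 6 + 19 * 9
= 6 + 171 = 177

177


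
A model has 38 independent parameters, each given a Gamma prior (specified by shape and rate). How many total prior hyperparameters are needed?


Each Gamma prior needs 2 hyperparameters (shape and rate).
Total = 2 * 38 = 76

76


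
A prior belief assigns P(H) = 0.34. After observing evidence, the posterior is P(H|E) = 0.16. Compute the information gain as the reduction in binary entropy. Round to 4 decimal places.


H(prior) = -0.34*log2(0.34) - 0.66*log2(0.66)
= 0.9248
H(post) = -0.16*log2(0.16) - 0.84*log2(0.84)
= 0.6343
IG = 0.9248 - 0.6343 = 0.2905

0.2905


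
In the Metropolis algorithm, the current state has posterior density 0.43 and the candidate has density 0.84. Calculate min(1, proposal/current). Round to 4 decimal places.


Ratio = 0.84/0.43 = 1.9535
Acceptance probability = min(1, 1.9535)
= 1.0

1.0


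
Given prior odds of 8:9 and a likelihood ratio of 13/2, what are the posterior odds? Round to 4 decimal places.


Posterior odds = prior odds * LR
Prior odds = 8/9 = 0.8889
LR = 13/2 = 6.5
Posterior odds = 0.8889 * 6.5 = 5.7778

5.7778


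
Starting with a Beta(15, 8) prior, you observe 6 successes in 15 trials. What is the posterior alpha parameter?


For a Beta-Binomial conjugate model:
Posterior alpha = prior alpha + number of successes
= 15 + 6 = 21

21


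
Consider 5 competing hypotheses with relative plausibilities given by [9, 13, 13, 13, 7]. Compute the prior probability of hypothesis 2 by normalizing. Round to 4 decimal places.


Sum of weights = 9 + 13 + 13 + 13 + 7 = 55
Normalized prior for H2 = 13 / 55
= 0.2364

0.2364


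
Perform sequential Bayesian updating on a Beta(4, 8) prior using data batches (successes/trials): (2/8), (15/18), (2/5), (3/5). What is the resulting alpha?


Accumulate successes: 22
Posterior alpha = prior alpha + sum of successes
= 4 + 22 = 26

26


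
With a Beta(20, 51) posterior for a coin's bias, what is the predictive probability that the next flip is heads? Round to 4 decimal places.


The predictive probability equals the posterior mean.
P(next = heads) = alpha / (alpha + beta)
= 20 / 71 = 0.2817

0.2817


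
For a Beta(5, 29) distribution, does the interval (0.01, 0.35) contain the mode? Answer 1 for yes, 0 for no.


Mode of Beta(a,b) = (a-1)/(a+b-2)
= (5-1)/(5+29-2) = 0.125
Check: 0.01 <= 0.125 <= 0.35?
Result: 1

1


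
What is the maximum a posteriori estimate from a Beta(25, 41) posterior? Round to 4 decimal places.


The MAP estimate equals the mode of the distribution.
Mode of Beta(a,b) = (a-1)/(a+b-2)
= 24/64
= 0.375

0.375


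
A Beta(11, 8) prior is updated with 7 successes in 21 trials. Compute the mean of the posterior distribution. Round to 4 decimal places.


After update: Beta(18, 22)
Mean = 18 / (18 + 22) = 18 / 40
= 0.45

0.45


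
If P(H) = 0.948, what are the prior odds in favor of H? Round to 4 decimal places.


Prior odds = P(H) / (1 - P(H))
= 0.948 / 0.052
= 18.2308

18.2308


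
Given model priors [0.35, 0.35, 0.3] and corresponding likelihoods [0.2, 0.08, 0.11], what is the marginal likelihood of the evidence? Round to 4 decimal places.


P(E) = sum_i P(M_i) P(E|M_i)
= 0.07 + 0.028 + 0.033
= 0.131

0.131


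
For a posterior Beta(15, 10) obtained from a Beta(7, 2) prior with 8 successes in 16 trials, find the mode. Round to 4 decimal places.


Mode = (alpha - 1) / (alpha + beta - 2)
= 14 / 23
= 0.6087

0.6087


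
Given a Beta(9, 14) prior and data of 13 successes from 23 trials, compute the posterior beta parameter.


Number of failures = 23 - 13 = 10
Posterior beta = 14 + 10 = 24

24


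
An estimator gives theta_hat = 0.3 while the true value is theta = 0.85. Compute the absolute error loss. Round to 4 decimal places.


The absolute error loss is |theta_hat - theta|
= |0.3 - 0.85|
= 0.55

0.55


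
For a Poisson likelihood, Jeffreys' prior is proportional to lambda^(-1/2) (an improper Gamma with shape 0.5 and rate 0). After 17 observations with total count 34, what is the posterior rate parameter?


Jeffreys' prior for Poisson is proportional to lambda^(-1/2).
Posterior is Gamma(0.5 + S, 0 + n) = Gamma(0.5 + 34, 17).
Posterior rate = 0 + n = 17

17.0


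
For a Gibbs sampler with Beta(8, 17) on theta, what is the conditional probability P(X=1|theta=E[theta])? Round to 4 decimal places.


E[theta] = 8/(8+17) = 0.32
P(X=1|theta) = theta = 0.32

0.32


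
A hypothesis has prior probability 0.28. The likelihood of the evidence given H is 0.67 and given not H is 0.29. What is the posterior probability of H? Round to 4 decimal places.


Using Bayes' theorem:
P(E) = 0.28 * 0.67 + 0.72 * 0.29
P(E) = 0.3964
P(H|E) = (0.28 * 0.67) / 0.3964 = 0.4733

0.4733


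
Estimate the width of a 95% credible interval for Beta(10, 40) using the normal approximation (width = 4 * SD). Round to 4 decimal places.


For Beta(a,b): Var = ab/((a+b)^2(a+b+1))
Var = 0.0031, SD = 0.056
Approximate 95% CI width = 4 * 0.056 = 0.224

0.224


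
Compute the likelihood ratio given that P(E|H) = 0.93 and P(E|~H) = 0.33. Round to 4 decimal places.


LR = P(E|H) / P(E|~H)
= 0.93 / 0.33 = 2.8182

2.8182


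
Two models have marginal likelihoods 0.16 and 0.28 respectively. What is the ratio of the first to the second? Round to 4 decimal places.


Evidence ratio = 0.16 / 0.28
= 0.5714

0.5714


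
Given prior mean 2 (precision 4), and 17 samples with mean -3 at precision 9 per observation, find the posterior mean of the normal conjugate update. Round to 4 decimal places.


The posterior mean is a precision-weighted average of prior and data.
Post. prec. = 4 + 153 = 157
Post. mean = (8 + -459)/157 = -451/157 = -2.8726

-2.8726


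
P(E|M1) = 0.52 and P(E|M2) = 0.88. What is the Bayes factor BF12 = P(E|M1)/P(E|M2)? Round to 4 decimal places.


Bayes factor BF12 = P(E|M1) / P(E|M2)
= 0.52 / 0.88
= 0.5909

0.5909


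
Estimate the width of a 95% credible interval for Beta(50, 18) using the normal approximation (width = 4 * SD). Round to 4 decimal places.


For Beta(a,b): Var = ab/((a+b)^2(a+b+1))
Var = 0.0028, SD = 0.0531
Approximate 95% CI width = 4 * 0.0531 = 0.2124

0.2124


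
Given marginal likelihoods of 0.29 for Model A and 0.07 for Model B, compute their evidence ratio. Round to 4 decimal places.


Ratio = ML(A) / ML(B) = 0.29/0.07
= 4.1429

4.1429


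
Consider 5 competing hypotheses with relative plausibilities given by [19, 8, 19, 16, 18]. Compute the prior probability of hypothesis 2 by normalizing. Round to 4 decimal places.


Sum of weights = 19 + 8 + 19 + 16 + 18 = 80
Normalized prior for H2 = 8 / 80
= 0.1

0.1


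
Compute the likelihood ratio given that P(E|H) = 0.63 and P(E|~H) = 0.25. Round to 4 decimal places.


LR = P(E|H) / P(E|~H)
= 0.63 / 0.25 = 2.52

2.52


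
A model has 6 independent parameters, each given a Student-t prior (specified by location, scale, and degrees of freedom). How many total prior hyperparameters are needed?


Each Student-t prior needs 3 hyperparameters (location, scale, and degrees of freedom).
Total = 3 * 6 = 18

18


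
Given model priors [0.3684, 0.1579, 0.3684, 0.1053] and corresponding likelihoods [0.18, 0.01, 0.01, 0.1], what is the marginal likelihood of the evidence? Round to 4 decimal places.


P(E) = sum_i P(M_i) P(E|M_i)
= 0.0663 + 0.0016 + 0.0037 + 0.0105
= 0.0821

0.0821


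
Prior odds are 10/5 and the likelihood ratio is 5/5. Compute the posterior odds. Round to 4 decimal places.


Posterior odds = prior odds * likelihood ratio
= (10/5) * (5/5)
= 50 / 25
= 2.0

2.0


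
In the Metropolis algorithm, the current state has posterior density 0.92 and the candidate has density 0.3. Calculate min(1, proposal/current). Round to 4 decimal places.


Ratio = 0.3/0.92 = 0.3261
Acceptance probability = min(1, 0.3261)
= 0.3261

0.3261


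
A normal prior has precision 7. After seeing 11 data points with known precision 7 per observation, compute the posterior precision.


In the conjugate normal model, precisions add:
tau_posterior = tau_prior + n * tau_data
= 7 + 11*7 = 84

84


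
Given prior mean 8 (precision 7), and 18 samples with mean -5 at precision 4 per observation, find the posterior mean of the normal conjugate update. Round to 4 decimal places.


The posterior mean is a precision-weighted average of prior and data.
Post. prec. = 7 + 72 = 79
Post. mean = (56 + -360)/79 = -304/79 = -3.8481

-3.8481


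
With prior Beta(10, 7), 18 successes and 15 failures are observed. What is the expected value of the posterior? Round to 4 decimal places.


Posterior = Beta(28, 22)
E[theta] = alpha/(alpha+beta)
= 28/50 = 0.56

0.56


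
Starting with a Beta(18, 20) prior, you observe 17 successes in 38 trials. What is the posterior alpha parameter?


For a Beta-Binomial conjugate model:
Posterior alpha = prior alpha + number of successes
= 18 + 17 = 35

35


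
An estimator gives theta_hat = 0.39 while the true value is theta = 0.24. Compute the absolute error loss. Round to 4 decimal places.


The absolute error loss is |theta_hat - theta|
= |0.39 - 0.24|
= 0.15

0.15


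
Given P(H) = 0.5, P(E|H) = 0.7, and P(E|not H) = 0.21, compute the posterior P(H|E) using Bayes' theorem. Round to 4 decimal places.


By Bayes' theorem: P(H|E) = P(E|H)*P(H) / P(E)
P(E) = P(E|H)*P(H) + P(E|not H)*P(not H)
P(E) = 0.7*0.5 + 0.21*0.5 = 0.455
P(H|E) = 0.7*0.5 / 0.455 = 0.7692

0.7692


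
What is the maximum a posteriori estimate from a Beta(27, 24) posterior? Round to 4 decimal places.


The MAP estimate equals the mode of the distribution.
Mode of Beta(a,b) = (a-1)/(a+b-2)
= 26/49
= 0.5306

0.5306


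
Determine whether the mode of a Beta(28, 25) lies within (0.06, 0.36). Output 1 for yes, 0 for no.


First find the mode: (a-1)/(a+b-2) = 0.5294
Is 0.5294 in (0.06, 0.36)? 0

0


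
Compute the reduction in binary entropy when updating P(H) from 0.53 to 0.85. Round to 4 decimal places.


H_before = -p*log2(p) - (1-p)*log2(1-p) for p=0.53: 0.9974
H_after for p=0.85: 0.6098
Reduction = 0.9974 - 0.6098 = 0.3876

0.3876


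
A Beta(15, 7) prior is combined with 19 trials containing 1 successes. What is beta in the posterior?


In conjugate updating:
beta_posterior = beta_prior + (n - k)
= 7 + (19 - 1)
= 7 + 18 = 25

25


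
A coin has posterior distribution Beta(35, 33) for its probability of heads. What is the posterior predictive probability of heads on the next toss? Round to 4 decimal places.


Posterior predictive = E[theta] = alpha/(alpha+beta)
= 35/68
= 0.5147

0.5147


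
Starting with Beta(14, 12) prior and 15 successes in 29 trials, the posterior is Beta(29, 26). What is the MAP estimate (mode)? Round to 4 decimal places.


The mode of Beta(a, b) when a > 1 and b > 1 is (a-1)/(a+b-2)
= (29 - 1) / (29 + 26 - 2)
= 28 / 53
= 0.5283

0.5283


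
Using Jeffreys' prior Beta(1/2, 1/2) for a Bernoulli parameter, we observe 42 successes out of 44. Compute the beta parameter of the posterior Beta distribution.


Conjugate update: Beta(0.5 + k, 0.5 + n - k).
k = 42, n - k = 2
Posterior beta = 0.5 + (n - k) = 0.5 + 2 = 2.5

2.5


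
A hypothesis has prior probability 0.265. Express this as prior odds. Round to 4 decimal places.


Odds = P(H) / P(not H) = 0.265 / 0.735
= 0.3605

0.3605


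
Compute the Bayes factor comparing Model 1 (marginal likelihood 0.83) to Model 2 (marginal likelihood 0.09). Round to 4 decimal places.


BF12 = marginal likelihood of M1 / marginal likelihood of M2
= 0.83/0.09
= 9.2222

9.2222


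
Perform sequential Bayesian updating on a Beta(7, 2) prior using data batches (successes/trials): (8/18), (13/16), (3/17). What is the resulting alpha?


Accumulate successes: 24
Posterior alpha = prior alpha + sum of successes
= 7 + 24 = 31

31


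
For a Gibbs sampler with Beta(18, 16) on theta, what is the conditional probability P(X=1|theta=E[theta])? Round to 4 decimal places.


E[theta] = 18/(18+16) = 0.5294
P(X=1|theta) = theta = 0.5294

0.5294


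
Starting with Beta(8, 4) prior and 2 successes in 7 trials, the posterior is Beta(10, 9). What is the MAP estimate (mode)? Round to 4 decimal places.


The mode of Beta(a, b) when a > 1 and b > 1 is (a-1)/(a+b-2)
= (10 - 1) / (10 + 9 - 2)
= 9 / 17
= 0.5294

0.5294


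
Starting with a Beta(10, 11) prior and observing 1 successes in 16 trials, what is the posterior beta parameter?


Posterior beta = prior beta + failures
Failures = 16 - 1 = 15
beta_post = 11 + 15 = 26

26


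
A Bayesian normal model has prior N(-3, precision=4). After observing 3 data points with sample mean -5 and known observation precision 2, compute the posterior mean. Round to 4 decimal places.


Posterior mean = (prior_precision * prior_mean + n * data_precision * data_mean) / (prior_precision + n * data_precision)
Numerator = 4*-3 + 3*2*-5 = -42
Denominator = 4 + 3*2 = 10
Posterior mean = -4.2

-4.2


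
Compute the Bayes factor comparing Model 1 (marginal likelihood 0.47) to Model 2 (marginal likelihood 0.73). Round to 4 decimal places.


BF12 = marginal likelihood of M1 / marginal likelihood of M2
= 0.47/0.73
= 0.6438

0.6438


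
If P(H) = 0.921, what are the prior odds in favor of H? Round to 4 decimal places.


Prior odds = P(H) / (1 - P(H))
= 0.921 / 0.079
= 11.6582

11.6582


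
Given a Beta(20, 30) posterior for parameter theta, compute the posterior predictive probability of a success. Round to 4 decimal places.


For a Beta-Bernoulli model, the predictive probability is the mean:
P(success) = 20/(20+30) = 20/50 = 0.4

0.4


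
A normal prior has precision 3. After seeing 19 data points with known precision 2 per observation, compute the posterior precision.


In the conjugate normal model, precisions add:
tau_posterior = tau_prior + n * tau_data
= 3 + 19*2 = 41

41


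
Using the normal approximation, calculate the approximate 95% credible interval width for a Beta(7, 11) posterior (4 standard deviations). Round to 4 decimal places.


Var(Beta) = 7*11/(18^2 * 19) = 0.0125
SD = 0.1118
Width ~ 4*SD = 0.4474

0.4474


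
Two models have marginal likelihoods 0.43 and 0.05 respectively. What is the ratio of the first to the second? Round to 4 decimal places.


Evidence ratio = 0.43 / 0.05
= 8.6

8.6


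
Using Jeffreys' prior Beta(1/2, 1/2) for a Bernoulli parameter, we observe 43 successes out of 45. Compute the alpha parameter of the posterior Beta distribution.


Conjugate update: Beta(0.5 + k, 0.5 + n - k).
k = 43, n - k = 2
Posterior alpha = 0.5 + k = 0.5 + 43 = 43.5

43.5


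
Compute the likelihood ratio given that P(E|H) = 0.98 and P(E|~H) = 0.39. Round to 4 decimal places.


LR = P(E|H) / P(E|~H)
= 0.98 / 0.39 = 2.5128

2.5128


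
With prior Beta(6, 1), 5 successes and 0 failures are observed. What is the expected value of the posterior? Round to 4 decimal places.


Posterior = Beta(11, 1)
E[theta] = alpha/(alpha+beta)
= 11/12 = 0.9167

0.9167


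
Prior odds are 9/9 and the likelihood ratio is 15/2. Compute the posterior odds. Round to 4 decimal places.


Posterior odds = prior odds * likelihood ratio
= (9/9) * (15/2)
= 135 / 18
= 7.5

7.5


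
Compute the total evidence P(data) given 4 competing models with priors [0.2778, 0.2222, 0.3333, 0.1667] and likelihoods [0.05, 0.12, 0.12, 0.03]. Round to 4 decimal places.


Marginal likelihood = sum P(model_i) * P(data|model_i)
Model 1: 0.2778 * 0.05 = 0.0139
Model 2: 0.2222 * 0.12 = 0.0267
Model 3: 0.3333 * 0.12 = 0.04
Model 4: 0.1667 * 0.03 = 0.005
Total = 0.0856

0.0856


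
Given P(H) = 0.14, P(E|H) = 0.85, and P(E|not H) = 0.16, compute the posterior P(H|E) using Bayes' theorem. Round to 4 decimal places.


By Bayes' theorem: P(H|E) = P(E|H)*P(H) / P(E)
P(E) = P(E|H)*P(H) + P(E|not H)*P(not H)
P(E) = 0.85*0.14 + 0.16*0.86 = 0.2566
P(H|E) = 0.85*0.14 / 0.2566 = 0.4638

0.4638


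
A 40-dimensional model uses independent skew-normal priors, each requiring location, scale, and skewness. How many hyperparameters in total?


Per parameter: 3 (location, scale, and skewness).
Total = 40 * 3 = 120

120


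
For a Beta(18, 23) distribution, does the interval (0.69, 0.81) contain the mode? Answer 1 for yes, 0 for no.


Mode of Beta(a,b) = (a-1)/(a+b-2)
= (18-1)/(18+23-2) = 0.4359
Check: 0.69 <= 0.4359 <= 0.81?
Result: 0

0


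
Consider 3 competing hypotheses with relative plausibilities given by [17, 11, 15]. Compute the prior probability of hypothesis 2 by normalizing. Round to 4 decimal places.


Sum of weights = 17 + 11 + 15 = 43
Normalized prior for H2 = 11 / 43
= 0.2558

0.2558


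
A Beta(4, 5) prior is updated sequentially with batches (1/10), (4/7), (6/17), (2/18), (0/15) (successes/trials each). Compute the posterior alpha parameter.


Sequential conjugate updating is equivalent to a single batch update.
Total successes across all batches = 13
alpha_posterior = alpha_prior + total_successes = 4 + 13
= 17

17


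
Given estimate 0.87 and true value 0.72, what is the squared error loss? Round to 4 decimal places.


Squared error = (estimate - true)^2
Difference = 0.15
Loss = 0.15^2 = 0.0225

0.0225


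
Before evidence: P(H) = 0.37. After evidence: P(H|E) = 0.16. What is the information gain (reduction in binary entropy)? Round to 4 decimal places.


Prior entropy = 0.9507
Posterior entropy = 0.6343
Information gain = 0.9507 - 0.6343 = 0.3164

0.3164


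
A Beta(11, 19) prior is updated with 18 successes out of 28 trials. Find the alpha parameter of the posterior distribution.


In the Beta-Binomial conjugate update:
alpha_post = alpha_prior + successes
= 11 + 18
= 29

29


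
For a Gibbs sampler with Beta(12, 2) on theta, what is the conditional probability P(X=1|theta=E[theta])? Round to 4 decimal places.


E[theta] = 12/(12+2) = 0.8571
P(X=1|theta) = theta = 0.8571

0.8571


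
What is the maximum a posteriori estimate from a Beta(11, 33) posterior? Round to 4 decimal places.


The MAP estimate equals the mode of the distribution.
Mode of Beta(a,b) = (a-1)/(a+b-2)
= 10/42
= 0.2381

0.2381


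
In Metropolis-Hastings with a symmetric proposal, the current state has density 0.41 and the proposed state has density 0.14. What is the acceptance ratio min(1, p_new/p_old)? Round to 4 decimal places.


Ratio = p_new / p_old = 0.14 / 0.41 = 0.3415
Acceptance = min(1, 0.3415) = 0.3415

0.3415


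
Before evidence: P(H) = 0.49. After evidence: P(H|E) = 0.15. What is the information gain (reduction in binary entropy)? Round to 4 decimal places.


Prior entropy = 0.9997
Posterior entropy = 0.6098
Information gain = 0.9997 - 0.6098 = 0.3899

0.3899


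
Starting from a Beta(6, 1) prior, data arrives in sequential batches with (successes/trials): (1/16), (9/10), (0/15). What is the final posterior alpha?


In sequential Bayesian updating, we sum all successes.
Total successes = 10
Final alpha = 6 + 10 = 16

16


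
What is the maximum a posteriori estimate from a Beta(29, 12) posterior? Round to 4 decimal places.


The MAP estimate equals the mode of the distribution.
Mode of Beta(a,b) = (a-1)/(a+b-2)
= 28/39
= 0.7179

0.7179


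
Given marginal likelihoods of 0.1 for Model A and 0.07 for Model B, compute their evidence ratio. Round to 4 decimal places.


Ratio = ML(A) / ML(B) = 0.1/0.07
= 1.4286

1.4286


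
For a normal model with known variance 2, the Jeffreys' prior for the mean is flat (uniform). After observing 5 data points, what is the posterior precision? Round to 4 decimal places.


Jeffreys' prior for normal mean (known variance) is flat.
Prior precision = 0.
Posterior precision = prior_prec + n/sigma^2 = 0 + 5/2
= 2.5

2.5


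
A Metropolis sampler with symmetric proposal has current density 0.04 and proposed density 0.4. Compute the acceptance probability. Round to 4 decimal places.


For symmetric proposals, acceptance = min(1, pi(x*)/pi(x))
= min(1, 0.4/0.04)
= min(1, 10.0) = 1.0

1.0


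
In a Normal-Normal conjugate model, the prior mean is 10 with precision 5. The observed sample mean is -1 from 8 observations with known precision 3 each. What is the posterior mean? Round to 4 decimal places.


Posterior precision = tau0 + n*tau = 5 + 8*3 = 29
Posterior mean = (tau0*mu0 + n*tau*xbar) / posterior_precision
= (5*10 + 8*3*-1) / 29
= 26 / 29 = 0.8966

0.8966


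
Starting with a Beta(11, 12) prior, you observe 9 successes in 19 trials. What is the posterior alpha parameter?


For a Beta-Binomial conjugate model:
Posterior alpha = prior alpha + number of successes
= 11 + 9 = 20

20


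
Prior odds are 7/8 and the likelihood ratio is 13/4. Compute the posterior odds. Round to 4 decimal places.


Posterior odds = prior odds * likelihood ratio
= (7/8) * (13/4)
= 91 / 32
= 2.8438

2.8438


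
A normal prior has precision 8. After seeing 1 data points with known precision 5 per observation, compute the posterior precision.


In the conjugate normal model, precisions add:
tau_posterior = tau_prior + n * tau_data
= 8 + 1*5 = 13

13


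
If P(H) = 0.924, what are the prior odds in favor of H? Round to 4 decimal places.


Prior odds = P(H) / (1 - P(H))
= 0.924 / 0.076
= 12.1579

12.1579


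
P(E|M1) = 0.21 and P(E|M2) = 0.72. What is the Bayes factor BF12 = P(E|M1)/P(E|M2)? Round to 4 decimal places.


Bayes factor BF12 = P(E|M1) / P(E|M2)
= 0.21 / 0.72
= 0.2917

0.2917


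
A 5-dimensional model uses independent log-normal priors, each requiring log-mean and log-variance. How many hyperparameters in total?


Per parameter: 2 (log-mean and log-variance).
Total = 5 * 2 = 10

10


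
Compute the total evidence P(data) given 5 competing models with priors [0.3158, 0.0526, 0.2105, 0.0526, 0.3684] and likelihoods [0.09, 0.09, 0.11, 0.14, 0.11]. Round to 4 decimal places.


Marginal likelihood = sum P(model_i) * P(data|model_i)
Model 1: 0.3158 * 0.09 = 0.0284
Model 2: 0.0526 * 0.09 = 0.0047
Model 3: 0.2105 * 0.11 = 0.0232
Model 4: 0.0526 * 0.14 = 0.0074
Model 5: 0.3684 * 0.11 = 0.0405
Total = 0.1042

0.1042


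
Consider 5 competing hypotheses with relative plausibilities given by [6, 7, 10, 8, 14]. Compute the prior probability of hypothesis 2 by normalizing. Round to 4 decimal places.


Sum of weights = 6 + 7 + 10 + 8 + 14 = 45
Normalized prior for H2 = 7 / 45
= 0.1556

0.1556


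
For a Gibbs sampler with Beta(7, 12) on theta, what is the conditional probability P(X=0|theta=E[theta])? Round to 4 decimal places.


E[theta] = 7/(7+12) = 0.3684
P(X=0|theta) = 1 - theta = 0.6316

0.6316


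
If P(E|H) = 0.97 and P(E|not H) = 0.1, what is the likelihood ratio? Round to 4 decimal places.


Likelihood ratio = P(E|H) / P(E|not H)
= 0.97 / 0.1
= 9.7

9.7


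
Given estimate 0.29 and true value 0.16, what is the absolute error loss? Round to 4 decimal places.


Absolute error = |estimate - true|
= |0.13| = 0.13

0.13


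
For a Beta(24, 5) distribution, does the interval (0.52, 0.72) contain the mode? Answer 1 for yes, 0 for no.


Mode of Beta(a,b) = (a-1)/(a+b-2)
= (24-1)/(24+5-2) = 0.8519
Check: 0.52 <= 0.8519 <= 0.72?
Result: 0

0


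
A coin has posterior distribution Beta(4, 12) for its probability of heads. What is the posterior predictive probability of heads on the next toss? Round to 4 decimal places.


Posterior predictive = E[theta] = alpha/(alpha+beta)
= 4/16
= 0.25

0.25


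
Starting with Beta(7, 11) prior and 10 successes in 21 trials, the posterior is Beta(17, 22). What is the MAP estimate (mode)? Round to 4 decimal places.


The mode of Beta(a, b) when a > 1 and b > 1 is (a-1)/(a+b-2)
= (17 - 1) / (17 + 22 - 2)
= 16 / 37
= 0.4324

0.4324


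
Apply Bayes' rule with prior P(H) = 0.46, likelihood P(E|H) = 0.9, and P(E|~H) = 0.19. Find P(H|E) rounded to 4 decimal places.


Step 1: Compute marginal P(E) = P(E|H)P(H) + P(E|~H)P(~H)
= 0.9*0.46 + 0.19*0.54 = 0.5166
Step 2: P(H|E) = P(E|H)P(H)/P(E) = 0.414/0.5166
= 0.8014

0.8014


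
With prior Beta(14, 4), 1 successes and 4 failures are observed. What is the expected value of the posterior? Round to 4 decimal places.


Posterior = Beta(15, 8)
E[theta] = alpha/(alpha+beta)
= 15/23 = 0.6522

0.6522


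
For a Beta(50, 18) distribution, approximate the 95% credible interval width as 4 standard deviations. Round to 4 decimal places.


Variance of Beta(a,b) = ab / ((a+b)^2 * (a+b+1))
= 50*18 / ((68)^2 * 69)
= 0.0028
SD = sqrt(0.0028) = 0.0531
Width = 4 * SD = 0.2124

0.2124


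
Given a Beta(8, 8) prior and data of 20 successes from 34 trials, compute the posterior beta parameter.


Number of failures = 34 - 20 = 14
Posterior beta = 8 + 14 = 22

22


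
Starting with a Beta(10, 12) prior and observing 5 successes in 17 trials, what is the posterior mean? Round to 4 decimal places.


Posterior parameters: alpha = 10 + 5 = 15
beta = 12 + 12 = 24
Posterior mean = alpha / (alpha + beta) = 15 / 39
= 0.3846

0.3846


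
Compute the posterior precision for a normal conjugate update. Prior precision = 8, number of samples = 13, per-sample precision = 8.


tau_post = tau_0 + n * tau
= 8 + 13 * 8 = 112

112


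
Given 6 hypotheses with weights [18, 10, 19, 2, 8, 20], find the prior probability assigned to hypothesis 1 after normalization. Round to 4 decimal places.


To normalize, divide each weight by the sum of all weights.
Sum = 77
Prior(H1) = 18/77 = 0.2338

0.2338


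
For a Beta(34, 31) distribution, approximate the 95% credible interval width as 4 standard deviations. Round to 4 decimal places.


Variance of Beta(a,b) = ab / ((a+b)^2 * (a+b+1))
= 34*31 / ((65)^2 * 66)
= 0.0038
SD = sqrt(0.0038) = 0.0615
Width = 4 * SD = 0.2459

0.2459


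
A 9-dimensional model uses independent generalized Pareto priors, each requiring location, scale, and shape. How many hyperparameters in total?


Per parameter: 3 (location, scale, and shape).
Total = 9 * 3 = 27

27


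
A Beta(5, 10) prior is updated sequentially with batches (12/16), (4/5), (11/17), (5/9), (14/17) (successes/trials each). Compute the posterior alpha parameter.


Sequential conjugate updating is equivalent to a single batch update.
Total successes across all batches = 46
alpha_posterior = alpha_prior + total_successes = 5 + 46
= 51

51


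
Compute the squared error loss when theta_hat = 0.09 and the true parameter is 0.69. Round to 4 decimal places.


L = (theta_hat - theta_true)^2
= (0.09 - 0.69)^2
= -0.6^2 = 0.36

0.36


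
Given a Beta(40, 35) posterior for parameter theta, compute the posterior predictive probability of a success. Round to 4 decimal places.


For a Beta-Bernoulli model, the predictive probability is the mean:
P(success) = 40/(40+35) = 40/75 = 0.5333

0.5333
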